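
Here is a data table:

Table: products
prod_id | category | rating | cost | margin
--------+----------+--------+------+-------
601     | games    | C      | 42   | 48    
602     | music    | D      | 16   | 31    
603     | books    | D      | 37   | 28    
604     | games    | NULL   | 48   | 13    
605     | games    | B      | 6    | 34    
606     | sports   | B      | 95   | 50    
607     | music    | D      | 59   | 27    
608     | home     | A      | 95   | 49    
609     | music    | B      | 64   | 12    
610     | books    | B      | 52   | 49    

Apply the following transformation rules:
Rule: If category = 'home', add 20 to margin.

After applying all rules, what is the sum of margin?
361

Step 1: Count records where category = 'home': 1
Step 2: Total bonus added: 1 × 20 = 20
Step 3: Original sum of margin: 341
Step 4: Final sum = 341 + 20 = 361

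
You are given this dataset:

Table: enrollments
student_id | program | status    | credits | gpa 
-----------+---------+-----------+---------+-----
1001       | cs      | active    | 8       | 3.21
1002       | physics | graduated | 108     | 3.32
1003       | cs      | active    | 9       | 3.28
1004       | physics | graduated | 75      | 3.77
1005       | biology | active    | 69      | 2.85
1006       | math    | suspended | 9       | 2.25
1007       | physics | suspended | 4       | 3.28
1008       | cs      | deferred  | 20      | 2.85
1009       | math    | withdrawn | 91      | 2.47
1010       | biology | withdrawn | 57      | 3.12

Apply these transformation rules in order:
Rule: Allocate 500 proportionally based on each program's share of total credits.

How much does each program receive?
biology: 140.0, cs: 41.11, math: 111.11, physics: 207.78

Step 1: Calculate total credits = 450
Step 2: Calculate each program's proportion:
  biology: 126/450 = 28.00% → 140.0
  cs: 37/450 = 8.22% → 41.11
  math: 100/450 = 22.22% → 111.11
  physics: 187/450 = 41.56% → 207.78
Step 3: Verify: sum of allocations ≈ 500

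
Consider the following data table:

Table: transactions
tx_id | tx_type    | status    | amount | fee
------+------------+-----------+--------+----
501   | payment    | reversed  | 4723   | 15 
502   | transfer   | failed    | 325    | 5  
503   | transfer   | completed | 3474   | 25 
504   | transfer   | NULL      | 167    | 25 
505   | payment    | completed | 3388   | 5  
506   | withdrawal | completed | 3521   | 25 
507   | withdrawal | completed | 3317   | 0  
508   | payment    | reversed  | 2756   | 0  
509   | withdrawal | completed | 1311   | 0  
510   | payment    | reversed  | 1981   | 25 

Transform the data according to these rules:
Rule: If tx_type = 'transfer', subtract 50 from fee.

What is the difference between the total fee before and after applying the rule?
150

Step 1: Original sum of fee = 125
Step 2: 3 records have tx_type = 'transfer'
Step 3: Each affected record changes by -50
Step 4: Total change = 3 × -50 = -150
Step 5: New sum = 125 + -150 = -25
Step 6: Difference = |-25 - 125| = 150
        (Sum decreased by 150)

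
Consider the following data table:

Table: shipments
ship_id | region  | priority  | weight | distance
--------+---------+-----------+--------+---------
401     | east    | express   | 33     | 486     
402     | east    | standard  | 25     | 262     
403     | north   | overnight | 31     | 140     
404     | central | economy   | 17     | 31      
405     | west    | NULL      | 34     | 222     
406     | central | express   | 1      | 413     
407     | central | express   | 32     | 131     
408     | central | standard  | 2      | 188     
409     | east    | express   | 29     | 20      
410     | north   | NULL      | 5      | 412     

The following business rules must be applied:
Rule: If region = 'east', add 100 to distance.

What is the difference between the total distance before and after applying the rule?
300

Step 1: Original sum of distance = 2305
Step 2: 3 records have region = 'east'
Step 3: Each affected record changes by 100
Step 4: Total change = 3 × 100 = 300
Step 5: New sum = 2305 + 300 = 2605
Step 6: Difference = |2605 - 2305| = 300
        (Sum increased by 300)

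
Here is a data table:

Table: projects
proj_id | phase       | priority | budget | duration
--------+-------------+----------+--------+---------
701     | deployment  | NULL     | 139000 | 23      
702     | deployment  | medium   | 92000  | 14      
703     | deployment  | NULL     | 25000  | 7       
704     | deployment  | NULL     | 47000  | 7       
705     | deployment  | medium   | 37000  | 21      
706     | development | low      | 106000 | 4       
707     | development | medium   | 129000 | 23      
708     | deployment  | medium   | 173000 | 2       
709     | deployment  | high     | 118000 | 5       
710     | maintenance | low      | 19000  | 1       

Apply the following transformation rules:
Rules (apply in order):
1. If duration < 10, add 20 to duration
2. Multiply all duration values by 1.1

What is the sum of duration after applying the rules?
249.7

Step 1: Apply Rule 1 - Add 20 to records with duration < 10
  - 6 records affected: 26 + (6 × 20) = 146
  - Unaffected records: 81
  - Sum after Rule 1: 227
Step 2: Apply Rule 2 - Multiply all by 1.1
  - 227 × 1.1 = 249.7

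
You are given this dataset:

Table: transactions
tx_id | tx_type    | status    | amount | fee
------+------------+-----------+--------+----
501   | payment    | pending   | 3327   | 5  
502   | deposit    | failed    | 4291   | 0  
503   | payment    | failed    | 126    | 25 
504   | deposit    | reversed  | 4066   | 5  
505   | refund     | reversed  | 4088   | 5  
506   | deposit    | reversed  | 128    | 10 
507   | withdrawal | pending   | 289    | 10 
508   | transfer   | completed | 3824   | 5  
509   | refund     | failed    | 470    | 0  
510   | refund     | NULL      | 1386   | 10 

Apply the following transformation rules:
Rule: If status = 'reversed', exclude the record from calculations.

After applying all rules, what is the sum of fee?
55

Step 1: Identify records where status = 'reversed'
Step 2: The excluded records sum to 20
Step 3: Original total fee = 75
Step 4: Remaining total = 75 - 20 = 55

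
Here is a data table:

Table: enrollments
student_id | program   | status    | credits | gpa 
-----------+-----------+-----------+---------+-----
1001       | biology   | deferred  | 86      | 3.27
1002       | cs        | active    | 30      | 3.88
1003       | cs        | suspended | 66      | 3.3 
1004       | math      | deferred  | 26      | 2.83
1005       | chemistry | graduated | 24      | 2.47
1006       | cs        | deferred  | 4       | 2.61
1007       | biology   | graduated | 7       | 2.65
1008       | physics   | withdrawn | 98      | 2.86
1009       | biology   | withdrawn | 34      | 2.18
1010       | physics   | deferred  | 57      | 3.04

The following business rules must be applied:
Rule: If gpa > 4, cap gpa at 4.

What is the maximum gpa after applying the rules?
3.88

Step 1: Original maximum gpa = 3.88
Step 2: Check cap of 4 against maximum
Step 3: No records exceed the cap (max 3.88 <= cap 4), so no capping applies
Step 4: Maximum after transformation = 3.88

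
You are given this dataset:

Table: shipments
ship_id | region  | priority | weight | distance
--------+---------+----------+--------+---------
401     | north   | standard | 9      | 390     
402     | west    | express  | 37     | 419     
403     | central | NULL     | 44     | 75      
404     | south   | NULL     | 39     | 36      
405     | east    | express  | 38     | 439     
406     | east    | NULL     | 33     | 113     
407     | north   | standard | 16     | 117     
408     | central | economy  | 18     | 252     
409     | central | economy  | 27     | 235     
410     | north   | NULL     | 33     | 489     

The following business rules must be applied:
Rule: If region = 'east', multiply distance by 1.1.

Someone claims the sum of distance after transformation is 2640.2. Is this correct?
No, the correct result is 2620.2.

Step 1: Calculate the correct sum after transformation
Step 2: Apply multiplier 1.1 to records where region = 'east'
Step 3: Correct result = 2620.2
Step 4: Claimed result = 2640.2
Step 5: 2620.2 ≠ 2640.2
Conclusion: The claimed result is incorrect. The correct answer is 2620.2.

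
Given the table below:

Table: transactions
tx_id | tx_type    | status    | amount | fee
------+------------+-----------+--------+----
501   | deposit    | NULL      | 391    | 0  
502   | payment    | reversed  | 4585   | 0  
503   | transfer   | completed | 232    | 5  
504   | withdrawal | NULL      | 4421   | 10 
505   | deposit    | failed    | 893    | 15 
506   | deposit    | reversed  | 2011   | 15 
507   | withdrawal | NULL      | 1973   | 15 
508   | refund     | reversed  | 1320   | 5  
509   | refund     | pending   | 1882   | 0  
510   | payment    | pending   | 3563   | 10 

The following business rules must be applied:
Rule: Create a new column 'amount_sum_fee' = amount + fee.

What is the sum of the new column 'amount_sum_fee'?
21346

Step 1: For each record, compute amount + fee
Example calculations:
  391 + 0 = 391
  4585 + 0 = 4585
  232 + 5 = 237
  ...
Step 2: Sum all derived values
Step 3: Total = 21346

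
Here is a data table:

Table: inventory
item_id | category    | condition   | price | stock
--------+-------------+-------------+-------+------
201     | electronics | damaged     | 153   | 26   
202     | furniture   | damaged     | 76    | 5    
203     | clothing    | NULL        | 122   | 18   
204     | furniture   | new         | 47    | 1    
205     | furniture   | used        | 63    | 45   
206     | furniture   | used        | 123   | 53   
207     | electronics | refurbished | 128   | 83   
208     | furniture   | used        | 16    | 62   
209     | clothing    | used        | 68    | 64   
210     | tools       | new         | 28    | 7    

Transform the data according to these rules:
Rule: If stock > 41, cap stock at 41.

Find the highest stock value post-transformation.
41

Step 1: Original maximum stock = 83
Step 2: Apply cap at 41
Step 3: 5 records had stock > 41 and were capped
Step 4: Maximum after transformation = 41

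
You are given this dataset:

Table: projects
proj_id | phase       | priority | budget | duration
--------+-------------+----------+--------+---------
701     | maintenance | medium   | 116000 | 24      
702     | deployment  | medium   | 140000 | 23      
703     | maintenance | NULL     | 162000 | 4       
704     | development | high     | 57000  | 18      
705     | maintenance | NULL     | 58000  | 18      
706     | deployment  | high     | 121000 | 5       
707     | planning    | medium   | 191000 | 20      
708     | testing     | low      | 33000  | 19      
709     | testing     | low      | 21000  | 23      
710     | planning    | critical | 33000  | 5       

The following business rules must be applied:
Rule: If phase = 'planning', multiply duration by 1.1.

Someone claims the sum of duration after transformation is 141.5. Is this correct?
No, the correct result is 161.5.

Step 1: Calculate the correct sum after transformation
Step 2: Apply multiplier 1.1 to records where phase = 'planning'
Step 3: Correct result = 161.5
Step 4: Claimed result = 141.5
Step 5: 161.5 ≠ 141.5
Conclusion: The claimed result is incorrect. The correct answer is 161.5.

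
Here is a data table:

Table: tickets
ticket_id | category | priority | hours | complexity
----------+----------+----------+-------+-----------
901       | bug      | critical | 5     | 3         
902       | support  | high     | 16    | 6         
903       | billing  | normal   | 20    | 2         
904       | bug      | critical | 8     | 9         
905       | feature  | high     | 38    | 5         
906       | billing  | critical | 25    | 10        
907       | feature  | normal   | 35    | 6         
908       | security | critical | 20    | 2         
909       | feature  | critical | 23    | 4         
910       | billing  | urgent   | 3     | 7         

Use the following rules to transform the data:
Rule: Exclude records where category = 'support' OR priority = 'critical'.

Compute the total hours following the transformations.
96

Step 1: Find records where category = 'support' OR priority = 'critical'
Step 2: 6 records match, summing to 97
Step 3: Original sum: 193
Step 4: Remaining sum = 193 - 97 = 96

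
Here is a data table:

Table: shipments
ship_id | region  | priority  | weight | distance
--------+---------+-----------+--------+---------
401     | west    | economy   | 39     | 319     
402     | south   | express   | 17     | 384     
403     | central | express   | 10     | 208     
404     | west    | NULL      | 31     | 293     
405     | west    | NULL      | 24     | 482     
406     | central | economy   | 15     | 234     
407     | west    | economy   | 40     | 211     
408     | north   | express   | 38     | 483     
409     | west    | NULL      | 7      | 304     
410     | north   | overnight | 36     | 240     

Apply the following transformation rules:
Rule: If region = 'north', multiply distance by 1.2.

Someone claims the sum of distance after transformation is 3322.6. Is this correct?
No, the correct result is 3302.6.

Step 1: Calculate the correct sum after transformation
Step 2: Apply multiplier 1.2 to records where region = 'north'
Step 3: Correct result = 3302.6
Step 4: Claimed result = 3322.6
Step 5: 3302.6 ≠ 3322.6
Conclusion: The claimed result is incorrect. The correct answer is 3302.6.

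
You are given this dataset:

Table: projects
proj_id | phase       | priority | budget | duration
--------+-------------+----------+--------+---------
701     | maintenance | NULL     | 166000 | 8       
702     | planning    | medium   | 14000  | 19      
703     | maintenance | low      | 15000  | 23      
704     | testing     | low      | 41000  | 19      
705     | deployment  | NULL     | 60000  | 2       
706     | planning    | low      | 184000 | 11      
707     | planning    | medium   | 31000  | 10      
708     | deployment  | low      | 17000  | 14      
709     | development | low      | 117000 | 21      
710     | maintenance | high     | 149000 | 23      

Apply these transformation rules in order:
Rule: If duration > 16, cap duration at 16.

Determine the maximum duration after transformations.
16

Step 1: Original maximum duration = 23
Step 2: Apply cap at 16
Step 3: 5 records had duration > 16 and were capped
Step 4: Maximum after transformation = 16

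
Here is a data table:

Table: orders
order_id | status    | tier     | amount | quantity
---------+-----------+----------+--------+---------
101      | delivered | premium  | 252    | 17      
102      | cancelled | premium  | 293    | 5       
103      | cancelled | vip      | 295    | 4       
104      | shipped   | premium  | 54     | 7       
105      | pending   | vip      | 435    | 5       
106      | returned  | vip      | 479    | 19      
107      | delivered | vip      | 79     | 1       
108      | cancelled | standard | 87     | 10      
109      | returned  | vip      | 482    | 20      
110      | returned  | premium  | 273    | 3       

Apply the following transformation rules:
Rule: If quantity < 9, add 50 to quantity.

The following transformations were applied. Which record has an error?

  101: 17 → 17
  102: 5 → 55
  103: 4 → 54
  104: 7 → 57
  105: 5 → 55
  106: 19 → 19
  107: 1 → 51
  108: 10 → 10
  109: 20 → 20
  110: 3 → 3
Record 110 has an error. The correct transformed value should be 53, not 3.

Step 1: Check each record against the rule
Step 2: Record 110 has quantity = 3
Step 3: Since 3 < 9, the bonus should have been applied
Step 4: Correct value = 53, but claimed value = 3
Conclusion: Record 110 has the error.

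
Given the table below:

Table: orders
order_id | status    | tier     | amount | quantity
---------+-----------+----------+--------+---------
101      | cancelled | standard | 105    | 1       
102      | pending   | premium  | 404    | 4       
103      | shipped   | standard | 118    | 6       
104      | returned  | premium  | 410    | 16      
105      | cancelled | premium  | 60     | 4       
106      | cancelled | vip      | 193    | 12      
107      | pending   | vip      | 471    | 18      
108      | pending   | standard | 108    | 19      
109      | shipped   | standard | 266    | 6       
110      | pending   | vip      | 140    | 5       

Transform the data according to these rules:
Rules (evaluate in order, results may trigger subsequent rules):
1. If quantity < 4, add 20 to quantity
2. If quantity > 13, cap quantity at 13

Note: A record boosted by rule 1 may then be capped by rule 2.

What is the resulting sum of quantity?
89

Step 1: Apply rule 1 to records with quantity < 4
  - 1 records get bonus of 20
  - Of these, 1 records then exceed 13 and get capped
Step 2: Apply rule 2 to records with quantity > 13
  - 3 records (original) are capped
Step 3: Calculate final sum = 89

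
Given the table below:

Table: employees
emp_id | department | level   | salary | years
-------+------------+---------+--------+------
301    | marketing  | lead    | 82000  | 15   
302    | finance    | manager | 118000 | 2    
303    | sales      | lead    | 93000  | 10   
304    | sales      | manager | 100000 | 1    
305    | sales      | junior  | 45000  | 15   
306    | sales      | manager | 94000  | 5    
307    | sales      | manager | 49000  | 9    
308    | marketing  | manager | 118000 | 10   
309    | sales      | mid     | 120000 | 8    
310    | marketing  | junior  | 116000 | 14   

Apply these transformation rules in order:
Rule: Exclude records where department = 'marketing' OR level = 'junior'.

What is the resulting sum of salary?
574000

Step 1: Find records where department = 'marketing' OR level = 'junior'
Step 2: 4 records match, summing to 361000
Step 3: Original sum: 935000
Step 4: Remaining sum = 935000 - 361000 = 574000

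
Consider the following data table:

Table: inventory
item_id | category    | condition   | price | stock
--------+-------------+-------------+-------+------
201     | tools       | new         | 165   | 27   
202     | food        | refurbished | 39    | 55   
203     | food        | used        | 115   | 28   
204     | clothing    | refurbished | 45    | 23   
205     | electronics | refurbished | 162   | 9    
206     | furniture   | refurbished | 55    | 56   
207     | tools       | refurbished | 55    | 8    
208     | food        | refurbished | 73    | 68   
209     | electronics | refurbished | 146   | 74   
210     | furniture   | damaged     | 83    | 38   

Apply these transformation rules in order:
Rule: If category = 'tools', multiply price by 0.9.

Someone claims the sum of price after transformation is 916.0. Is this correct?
Yes, the result is correct.

Step 1: Calculate the correct sum after transformation
Step 2: Apply multiplier 0.9 to records where category = 'tools'
Step 3: Correct result = 916.0
Step 4: Claimed result = 916.0
Step 5: 916.0 = 916.0 ✓
Conclusion: The claimed result is correct.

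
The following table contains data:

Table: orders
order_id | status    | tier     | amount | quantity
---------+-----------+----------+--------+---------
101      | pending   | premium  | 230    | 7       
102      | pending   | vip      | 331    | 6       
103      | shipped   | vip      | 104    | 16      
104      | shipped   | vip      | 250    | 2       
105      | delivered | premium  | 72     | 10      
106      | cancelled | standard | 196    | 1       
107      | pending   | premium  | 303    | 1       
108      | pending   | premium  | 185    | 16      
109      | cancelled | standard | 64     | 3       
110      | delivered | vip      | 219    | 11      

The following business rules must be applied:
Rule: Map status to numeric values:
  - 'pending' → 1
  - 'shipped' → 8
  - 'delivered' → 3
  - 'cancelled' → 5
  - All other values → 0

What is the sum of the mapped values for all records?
36

Step 1: Apply mapping to each record
Step 2: Count by status:
  'pending': 4 records × 1 = 4
  'shipped': 2 records × 8 = 16
  'delivered': 2 records × 3 = 6
  'cancelled': 2 records × 5 = 10
Step 3: Sum all mapped values = 36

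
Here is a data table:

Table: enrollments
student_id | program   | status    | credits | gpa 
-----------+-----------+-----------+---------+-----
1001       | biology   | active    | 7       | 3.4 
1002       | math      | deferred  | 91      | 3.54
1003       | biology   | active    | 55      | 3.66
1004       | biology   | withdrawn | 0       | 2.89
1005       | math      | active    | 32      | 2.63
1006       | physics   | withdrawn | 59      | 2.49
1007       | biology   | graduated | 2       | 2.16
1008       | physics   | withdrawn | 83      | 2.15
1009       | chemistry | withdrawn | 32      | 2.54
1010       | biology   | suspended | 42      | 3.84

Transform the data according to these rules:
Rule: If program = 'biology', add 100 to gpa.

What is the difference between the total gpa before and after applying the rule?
500.0

Step 1: Original sum of gpa = 29.3
Step 2: 5 records have program = 'biology'
Step 3: Each affected record changes by 100
Step 4: Total change = 5 × 100 = 500
Step 5: New sum = 29.3 + 500 = 529.3
Step 6: Difference = |529.3 - 29.3| = 500.0
        (Sum increased by 500.0)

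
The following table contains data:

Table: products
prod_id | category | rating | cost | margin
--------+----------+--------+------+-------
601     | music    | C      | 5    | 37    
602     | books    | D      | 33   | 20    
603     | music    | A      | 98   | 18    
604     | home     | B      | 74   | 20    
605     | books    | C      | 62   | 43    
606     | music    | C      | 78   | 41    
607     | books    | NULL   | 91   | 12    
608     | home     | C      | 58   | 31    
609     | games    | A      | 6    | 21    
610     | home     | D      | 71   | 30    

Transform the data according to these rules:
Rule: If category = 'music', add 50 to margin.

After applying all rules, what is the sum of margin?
423

Step 1: Count records where category = 'music': 3
Step 2: Total bonus added: 3 × 50 = 150
Step 3: Original sum of margin: 273
Step 4: Final sum = 273 + 150 = 423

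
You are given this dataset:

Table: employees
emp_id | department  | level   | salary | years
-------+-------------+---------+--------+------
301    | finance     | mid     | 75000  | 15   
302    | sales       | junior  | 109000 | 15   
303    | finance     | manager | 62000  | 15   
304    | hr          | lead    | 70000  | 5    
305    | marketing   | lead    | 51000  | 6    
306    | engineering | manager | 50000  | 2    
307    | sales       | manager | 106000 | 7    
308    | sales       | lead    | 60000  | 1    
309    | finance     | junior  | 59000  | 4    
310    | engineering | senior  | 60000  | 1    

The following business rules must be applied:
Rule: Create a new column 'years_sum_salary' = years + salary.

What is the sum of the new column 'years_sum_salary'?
702071

Step 1: For each record, compute years + salary
Example calculations:
  15 + 75000 = 75015
  15 + 109000 = 109015
  15 + 62000 = 62015
  ...
Step 2: Sum all derived values
Step 3: Total = 702071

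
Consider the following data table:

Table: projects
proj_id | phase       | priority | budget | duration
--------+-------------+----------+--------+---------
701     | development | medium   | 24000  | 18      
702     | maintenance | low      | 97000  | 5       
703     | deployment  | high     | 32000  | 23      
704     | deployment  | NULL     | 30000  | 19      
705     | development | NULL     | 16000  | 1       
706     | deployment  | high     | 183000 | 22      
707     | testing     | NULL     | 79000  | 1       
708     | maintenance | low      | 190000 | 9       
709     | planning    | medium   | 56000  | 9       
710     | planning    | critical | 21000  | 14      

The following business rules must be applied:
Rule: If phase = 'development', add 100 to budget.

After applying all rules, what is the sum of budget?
728200

Step 1: Count records where phase = 'development': 2
Step 2: Total bonus added: 2 × 100 = 200
Step 3: Original sum of budget: 728000
Step 4: Final sum = 728000 + 200 = 728200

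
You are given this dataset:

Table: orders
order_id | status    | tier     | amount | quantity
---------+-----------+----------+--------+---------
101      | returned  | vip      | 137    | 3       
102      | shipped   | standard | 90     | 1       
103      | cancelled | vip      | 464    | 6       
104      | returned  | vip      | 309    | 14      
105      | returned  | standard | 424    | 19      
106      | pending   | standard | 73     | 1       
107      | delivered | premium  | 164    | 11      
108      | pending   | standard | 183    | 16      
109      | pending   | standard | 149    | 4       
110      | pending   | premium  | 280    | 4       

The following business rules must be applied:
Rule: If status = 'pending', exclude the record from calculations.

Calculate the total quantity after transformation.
54

Step 1: Identify records where status = 'pending'
Step 2: The excluded records sum to 25
Step 3: Original total quantity = 79
Step 4: Remaining total = 79 - 25 = 54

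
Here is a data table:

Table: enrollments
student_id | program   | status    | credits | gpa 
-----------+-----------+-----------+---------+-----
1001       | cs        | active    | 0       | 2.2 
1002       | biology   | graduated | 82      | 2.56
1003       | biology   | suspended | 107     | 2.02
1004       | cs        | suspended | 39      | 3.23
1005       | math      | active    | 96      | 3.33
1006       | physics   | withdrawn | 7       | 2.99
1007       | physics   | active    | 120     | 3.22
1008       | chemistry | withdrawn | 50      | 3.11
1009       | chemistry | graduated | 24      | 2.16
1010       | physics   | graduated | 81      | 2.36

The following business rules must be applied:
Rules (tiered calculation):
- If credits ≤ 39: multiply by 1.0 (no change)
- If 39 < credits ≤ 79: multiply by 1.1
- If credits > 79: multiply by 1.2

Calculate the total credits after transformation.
708.2

Step 1: Tier 1 (credits ≤ 39): 4 records, sum = 70 × 1.0 = 70.0
Step 2: Tier 2 (39 < credits ≤ 79): 1 records, sum = 50 × 1.1 = 55.0
Step 3: Tier 3 (credits > 79): 5 records, sum = 486 × 1.2 = 583.2
Step 4: Final sum = 70.0 + 55.0 + 583.2 = 708.2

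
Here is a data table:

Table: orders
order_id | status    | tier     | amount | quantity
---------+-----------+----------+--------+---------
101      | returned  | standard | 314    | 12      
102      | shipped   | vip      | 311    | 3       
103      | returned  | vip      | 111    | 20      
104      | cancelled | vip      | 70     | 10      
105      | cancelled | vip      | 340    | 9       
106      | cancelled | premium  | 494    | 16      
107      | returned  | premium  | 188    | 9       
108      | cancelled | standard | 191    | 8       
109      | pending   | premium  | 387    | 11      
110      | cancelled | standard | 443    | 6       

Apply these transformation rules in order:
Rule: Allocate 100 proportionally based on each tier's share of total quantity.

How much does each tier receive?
premium: 34.62, standard: 25.0, vip: 40.38

Step 1: Calculate total quantity = 104
Step 2: Calculate each tier's proportion:
  premium: 36/104 = 34.62% → 34.62
  standard: 26/104 = 25.00% → 25.0
  vip: 42/104 = 40.38% → 40.38
Step 3: Verify: sum of allocations ≈ 100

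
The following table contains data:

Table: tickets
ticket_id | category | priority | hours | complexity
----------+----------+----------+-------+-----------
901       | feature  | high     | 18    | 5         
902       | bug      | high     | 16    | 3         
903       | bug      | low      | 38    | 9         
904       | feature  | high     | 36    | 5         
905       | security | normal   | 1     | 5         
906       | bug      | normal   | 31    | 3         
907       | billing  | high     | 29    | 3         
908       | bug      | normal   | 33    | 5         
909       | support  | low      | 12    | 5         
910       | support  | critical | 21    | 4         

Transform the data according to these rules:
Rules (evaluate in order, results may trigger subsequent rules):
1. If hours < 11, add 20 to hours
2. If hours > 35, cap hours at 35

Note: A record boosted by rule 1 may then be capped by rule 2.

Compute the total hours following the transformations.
251

Step 1: Apply rule 1 to records with hours < 11
  - 1 records get bonus of 20
  - Of these, 0 records then exceed 35 and get capped
Step 2: Apply rule 2 to records with hours > 35
  - 2 records (original) are capped
Step 3: Calculate final sum = 251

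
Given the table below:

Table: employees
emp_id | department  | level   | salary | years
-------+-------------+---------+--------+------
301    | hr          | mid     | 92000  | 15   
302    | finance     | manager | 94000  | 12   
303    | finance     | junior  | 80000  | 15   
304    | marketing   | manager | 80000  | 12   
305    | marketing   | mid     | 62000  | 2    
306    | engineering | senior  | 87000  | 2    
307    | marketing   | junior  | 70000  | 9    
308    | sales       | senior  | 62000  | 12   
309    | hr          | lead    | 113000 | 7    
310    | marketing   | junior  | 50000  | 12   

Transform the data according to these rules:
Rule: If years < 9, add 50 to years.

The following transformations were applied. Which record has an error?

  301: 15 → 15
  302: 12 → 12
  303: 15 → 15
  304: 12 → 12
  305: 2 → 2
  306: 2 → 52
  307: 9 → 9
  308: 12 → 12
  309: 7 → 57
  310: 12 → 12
Record 305 has an error. The correct transformed value should be 52, not 2.

Step 1: Check each record against the rule
Step 2: Record 305 has years = 2
Step 3: Since 2 < 9, the bonus should have been applied
Step 4: Correct value = 52, but claimed value = 2
Conclusion: Record 305 has the error.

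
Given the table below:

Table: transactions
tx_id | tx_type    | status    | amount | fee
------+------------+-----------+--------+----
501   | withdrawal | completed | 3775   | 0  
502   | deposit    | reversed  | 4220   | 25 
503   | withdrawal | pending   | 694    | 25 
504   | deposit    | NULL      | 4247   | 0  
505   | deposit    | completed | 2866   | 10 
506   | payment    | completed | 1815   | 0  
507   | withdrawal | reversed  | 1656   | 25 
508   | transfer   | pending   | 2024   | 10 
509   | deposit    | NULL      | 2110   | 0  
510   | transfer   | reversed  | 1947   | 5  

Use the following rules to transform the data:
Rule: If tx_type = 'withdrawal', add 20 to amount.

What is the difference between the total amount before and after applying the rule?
60

Step 1: Original sum of amount = 25354
Step 2: 3 records have tx_type = 'withdrawal'
Step 3: Each affected record changes by 20
Step 4: Total change = 3 × 20 = 60
Step 5: New sum = 25354 + 60 = 25414
Step 6: Difference = |25414 - 25354| = 60
        (Sum increased by 60)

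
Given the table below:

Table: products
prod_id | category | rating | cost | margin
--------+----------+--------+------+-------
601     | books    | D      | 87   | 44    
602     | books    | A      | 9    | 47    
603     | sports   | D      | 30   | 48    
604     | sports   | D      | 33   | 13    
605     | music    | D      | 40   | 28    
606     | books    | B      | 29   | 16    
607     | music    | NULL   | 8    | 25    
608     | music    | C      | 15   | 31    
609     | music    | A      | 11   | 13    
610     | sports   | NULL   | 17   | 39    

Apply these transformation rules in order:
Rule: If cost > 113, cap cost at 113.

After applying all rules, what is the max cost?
87

Step 1: Original maximum cost = 87
Step 2: Check cap of 113 against maximum
Step 3: No records exceed the cap (max 87 <= cap 113), so no capping applies
Step 4: Maximum after transformation = 87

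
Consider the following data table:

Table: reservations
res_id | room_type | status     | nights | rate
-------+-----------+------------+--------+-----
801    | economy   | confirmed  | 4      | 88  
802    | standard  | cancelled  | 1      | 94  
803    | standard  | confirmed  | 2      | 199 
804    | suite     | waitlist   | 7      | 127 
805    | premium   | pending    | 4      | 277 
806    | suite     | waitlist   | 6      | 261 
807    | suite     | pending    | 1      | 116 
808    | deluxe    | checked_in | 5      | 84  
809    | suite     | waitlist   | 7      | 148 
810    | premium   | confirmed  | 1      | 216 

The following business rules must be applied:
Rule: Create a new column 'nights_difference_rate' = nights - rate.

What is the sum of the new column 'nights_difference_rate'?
-1572

Step 1: For each record, compute nights - rate
Example calculations:
  4 - 88 = -84
  1 - 94 = -93
  2 - 199 = -197
  ...
Step 2: Sum all derived values
Step 3: Total = -1572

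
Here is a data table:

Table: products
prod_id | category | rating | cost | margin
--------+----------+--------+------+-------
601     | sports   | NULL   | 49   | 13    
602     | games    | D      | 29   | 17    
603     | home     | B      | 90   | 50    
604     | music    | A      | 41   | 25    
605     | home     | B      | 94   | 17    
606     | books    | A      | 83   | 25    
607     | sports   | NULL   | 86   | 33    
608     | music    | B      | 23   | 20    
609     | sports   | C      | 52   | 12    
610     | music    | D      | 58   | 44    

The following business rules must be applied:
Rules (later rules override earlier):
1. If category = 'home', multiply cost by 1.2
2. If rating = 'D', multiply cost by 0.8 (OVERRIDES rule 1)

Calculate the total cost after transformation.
624.4

Step 1: Rule 2 takes priority for records with rating = 'D'
  - 2 records: 87 × 0.8 = 69.6
Step 2: Rule 1 applies to remaining records with category = 'home'
  - 2 records: 184 × 1.2 = 220.8
Step 3: Other records unchanged: 334
Step 4: Final sum = 69.6 + 220.8 + 334 = 624.4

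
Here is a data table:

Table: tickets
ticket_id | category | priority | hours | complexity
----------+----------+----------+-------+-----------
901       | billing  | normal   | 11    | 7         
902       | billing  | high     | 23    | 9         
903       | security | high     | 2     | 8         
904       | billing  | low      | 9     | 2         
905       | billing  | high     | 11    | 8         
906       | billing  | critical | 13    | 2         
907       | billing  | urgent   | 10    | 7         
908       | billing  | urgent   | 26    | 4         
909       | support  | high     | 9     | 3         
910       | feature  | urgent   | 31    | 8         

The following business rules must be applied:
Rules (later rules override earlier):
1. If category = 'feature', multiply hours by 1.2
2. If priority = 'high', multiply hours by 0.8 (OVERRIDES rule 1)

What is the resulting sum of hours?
142.2

Step 1: Rule 2 takes priority for records with priority = 'high'
  - 4 records: 45 × 0.8 = 36.0
Step 2: Rule 1 applies to remaining records with category = 'feature'
  - 1 records: 31 × 1.2 = 37.2
Step 3: Other records unchanged: 69
Step 4: Final sum = 36.0 + 37.2 + 69 = 142.2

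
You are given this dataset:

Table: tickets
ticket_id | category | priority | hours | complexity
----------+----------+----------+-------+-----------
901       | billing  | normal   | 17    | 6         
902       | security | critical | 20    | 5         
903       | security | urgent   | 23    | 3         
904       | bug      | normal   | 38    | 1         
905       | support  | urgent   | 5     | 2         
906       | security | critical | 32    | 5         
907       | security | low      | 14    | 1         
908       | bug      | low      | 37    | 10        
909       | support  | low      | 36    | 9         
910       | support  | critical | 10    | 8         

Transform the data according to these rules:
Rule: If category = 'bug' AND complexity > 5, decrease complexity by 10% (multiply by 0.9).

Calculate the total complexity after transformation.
49.0

Step 1: Find records where category = 'bug' AND complexity > 5
Step 2: 1 records match, summing to 10
Step 3: After multiplier: 10 × 0.9 = 9.0
Step 4: Unaffected records sum: 40
Step 5: Final sum = 9.0 + 40 = 49.0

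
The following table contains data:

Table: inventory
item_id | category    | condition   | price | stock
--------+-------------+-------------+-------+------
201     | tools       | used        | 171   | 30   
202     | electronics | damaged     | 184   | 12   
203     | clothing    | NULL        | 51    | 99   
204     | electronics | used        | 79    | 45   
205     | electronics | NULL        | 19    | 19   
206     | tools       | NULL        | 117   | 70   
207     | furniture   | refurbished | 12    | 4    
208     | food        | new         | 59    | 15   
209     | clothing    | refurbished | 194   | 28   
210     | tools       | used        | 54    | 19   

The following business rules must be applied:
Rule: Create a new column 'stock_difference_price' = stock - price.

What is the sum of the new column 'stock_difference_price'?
-599

Step 1: For each record, compute stock - price
Example calculations:
  30 - 171 = -141
  12 - 184 = -172
  99 - 51 = 48
  ...
Step 2: Sum all derived values
Step 3: Total = -599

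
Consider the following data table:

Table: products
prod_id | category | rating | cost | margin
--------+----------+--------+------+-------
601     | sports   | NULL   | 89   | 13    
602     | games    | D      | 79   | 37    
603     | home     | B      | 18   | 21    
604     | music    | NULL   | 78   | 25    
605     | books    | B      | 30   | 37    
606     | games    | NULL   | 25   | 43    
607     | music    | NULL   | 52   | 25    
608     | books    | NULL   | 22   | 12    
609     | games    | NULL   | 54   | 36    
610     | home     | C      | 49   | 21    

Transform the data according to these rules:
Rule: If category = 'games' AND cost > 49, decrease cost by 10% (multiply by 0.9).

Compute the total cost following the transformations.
482.7

Step 1: Find records where category = 'games' AND cost > 49
Step 2: 2 records match, summing to 133
Step 3: After multiplier: 133 × 0.9 = 119.7
Step 4: Unaffected records sum: 363
Step 5: Final sum = 119.7 + 363 = 482.7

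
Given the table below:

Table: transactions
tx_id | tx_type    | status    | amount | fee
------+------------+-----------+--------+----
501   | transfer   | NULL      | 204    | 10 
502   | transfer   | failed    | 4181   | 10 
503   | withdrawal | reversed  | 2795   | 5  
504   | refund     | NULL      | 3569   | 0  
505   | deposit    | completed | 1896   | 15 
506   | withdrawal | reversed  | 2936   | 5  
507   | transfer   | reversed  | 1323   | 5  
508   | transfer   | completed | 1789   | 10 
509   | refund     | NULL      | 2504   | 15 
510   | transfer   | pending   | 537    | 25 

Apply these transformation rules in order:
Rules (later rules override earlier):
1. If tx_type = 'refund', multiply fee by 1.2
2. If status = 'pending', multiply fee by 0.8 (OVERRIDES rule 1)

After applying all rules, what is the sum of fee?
98.0

Step 1: Rule 2 takes priority for records with status = 'pending'
  - 1 records: 25 × 0.8 = 20.0
Step 2: Rule 1 applies to remaining records with tx_type = 'refund'
  - 2 records: 15 × 1.2 = 18.0
Step 3: Other records unchanged: 60
Step 4: Final sum = 20.0 + 18.0 + 60 = 98.0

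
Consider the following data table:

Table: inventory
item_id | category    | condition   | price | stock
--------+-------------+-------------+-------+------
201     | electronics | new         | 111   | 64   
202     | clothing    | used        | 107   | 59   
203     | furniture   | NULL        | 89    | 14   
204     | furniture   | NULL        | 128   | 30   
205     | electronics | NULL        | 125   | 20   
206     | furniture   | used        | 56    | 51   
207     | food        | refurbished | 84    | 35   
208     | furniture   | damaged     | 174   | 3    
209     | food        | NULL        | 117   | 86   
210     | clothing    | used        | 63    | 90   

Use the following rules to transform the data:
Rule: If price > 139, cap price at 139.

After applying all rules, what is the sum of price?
1019

Step 1: 1 records have price > 139
Step 2: These records originally summed to 174
Step 3: After capping: 1 × 139 = 139
Step 4: Unaffected records sum: 880
Step 5: Final sum = 139 + 880 = 1019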